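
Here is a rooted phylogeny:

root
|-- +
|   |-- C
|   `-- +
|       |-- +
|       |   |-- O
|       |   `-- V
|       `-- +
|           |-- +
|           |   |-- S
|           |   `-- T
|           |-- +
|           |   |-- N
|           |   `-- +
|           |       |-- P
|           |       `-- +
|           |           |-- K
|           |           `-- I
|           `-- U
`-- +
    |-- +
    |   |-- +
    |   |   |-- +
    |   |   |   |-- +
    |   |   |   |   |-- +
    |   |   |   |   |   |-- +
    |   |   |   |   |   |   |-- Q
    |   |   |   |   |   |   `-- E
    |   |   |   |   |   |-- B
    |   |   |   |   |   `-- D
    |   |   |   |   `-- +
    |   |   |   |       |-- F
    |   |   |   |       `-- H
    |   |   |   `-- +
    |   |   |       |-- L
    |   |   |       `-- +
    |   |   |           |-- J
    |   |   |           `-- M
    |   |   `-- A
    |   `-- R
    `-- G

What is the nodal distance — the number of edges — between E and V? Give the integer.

The MRCA of E and V is the root of the tree.
From E up to that node: 8 branches. From V up to the same node: 4 branches. Total: 8 + 4 = 12.

12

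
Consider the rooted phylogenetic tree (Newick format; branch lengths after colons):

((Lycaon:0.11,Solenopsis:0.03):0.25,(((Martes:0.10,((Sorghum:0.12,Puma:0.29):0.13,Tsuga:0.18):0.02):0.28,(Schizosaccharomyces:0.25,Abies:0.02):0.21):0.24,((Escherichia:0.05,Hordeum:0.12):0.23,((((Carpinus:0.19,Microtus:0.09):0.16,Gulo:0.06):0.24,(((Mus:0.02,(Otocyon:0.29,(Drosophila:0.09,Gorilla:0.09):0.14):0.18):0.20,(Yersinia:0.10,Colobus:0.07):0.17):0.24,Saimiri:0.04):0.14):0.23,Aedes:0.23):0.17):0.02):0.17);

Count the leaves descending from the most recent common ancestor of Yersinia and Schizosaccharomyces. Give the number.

The MRCA of Yersinia and Schizosaccharomyces is the node subtending (((Martes,((Sorghum,Puma),Tsuga)),(Schizosaccharomyces,Abies)),((Escherichia,Hordeum),((((Carpinus,Microtus),Gulo),(((Mus,(Otocyon,(Drosophila,Gorilla))),(Yersinia,Colobus)),Saimiri)),Aedes))).
That clade contains 19 terminal taxa: Abies, Aedes, Carpinus, Colobus, Drosophila, Escherichia, Gorilla, Gulo, Hordeum, Martes, Microtus, Mus, Otocyon, Puma, Saimiri, Schizosaccharomyces, Sorghum, Tsuga, Yersinia.

19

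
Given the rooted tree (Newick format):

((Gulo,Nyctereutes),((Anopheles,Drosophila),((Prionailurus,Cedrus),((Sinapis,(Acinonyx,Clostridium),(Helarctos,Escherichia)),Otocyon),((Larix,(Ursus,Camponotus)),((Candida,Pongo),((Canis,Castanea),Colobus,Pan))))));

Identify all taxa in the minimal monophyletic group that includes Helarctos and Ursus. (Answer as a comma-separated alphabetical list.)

Acinonyx, Camponotus, Candida, Canis, Castanea, Cedrus, Clostridium, Colobus, Escherichia, Helarctos, Larix, Otocyon, Pan, Pongo, Prionailurus, Sinapis, Ursus

Tracing Helarctos: it sits inside (Helarctos,Escherichia).
Tracing Ursus: it sits inside (Ursus,Camponotus).
The smallest clade enclosing both is ((Prionailurus,Cedrus),((Sinapis,(Acinonyx,Clostridium),(Helarctos,Escherichia)),Otocyon),((Larix,(Ursus,Camponotus)),((Candida,Pongo),((Canis,Castanea),Colobus,Pan)))); the answer is its 17 terminal taxa in alphabetical order.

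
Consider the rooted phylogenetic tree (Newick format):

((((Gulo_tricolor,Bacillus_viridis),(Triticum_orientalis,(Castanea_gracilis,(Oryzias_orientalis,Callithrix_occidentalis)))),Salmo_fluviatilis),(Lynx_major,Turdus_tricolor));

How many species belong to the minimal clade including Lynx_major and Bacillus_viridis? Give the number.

The MRCA of Lynx_major and Bacillus_viridis is the root, so the clade is the entire tree.
That clade contains 9 terminal taxa: Bacillus_viridis, Callithrix_occidentalis, Castanea_gracilis, Gulo_tricolor, Lynx_major, Oryzias_orientalis, Salmo_fluviatilis, Triticum_orientalis, Turdus_tricolor.

9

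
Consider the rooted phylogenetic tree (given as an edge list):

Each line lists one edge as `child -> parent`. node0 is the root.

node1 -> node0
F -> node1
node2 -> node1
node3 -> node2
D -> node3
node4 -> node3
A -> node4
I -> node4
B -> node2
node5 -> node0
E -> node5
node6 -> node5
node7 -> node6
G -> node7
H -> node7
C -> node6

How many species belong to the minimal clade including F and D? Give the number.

5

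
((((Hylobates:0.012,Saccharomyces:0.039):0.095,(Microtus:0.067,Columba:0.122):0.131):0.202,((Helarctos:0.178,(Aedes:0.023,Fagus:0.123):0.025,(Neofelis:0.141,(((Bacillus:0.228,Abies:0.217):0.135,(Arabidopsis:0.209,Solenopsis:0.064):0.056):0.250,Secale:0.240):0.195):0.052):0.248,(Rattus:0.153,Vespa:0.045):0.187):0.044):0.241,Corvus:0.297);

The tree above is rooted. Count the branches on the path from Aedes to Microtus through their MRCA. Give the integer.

The MRCA of Aedes and Microtus is the node subtending (((Hylobates,Saccharomyces),(Microtus,Columba)),((Helarctos,(Aedes,Fagus),(Neofelis,(((Bacillus,Abies),(Arabidopsis,Solenopsis)),Secale))),(Rattus,Vespa))).
From Aedes up to that node: 4 branches. From Microtus up to the same node: 3 branches. Total: 4 + 3 = 7.

7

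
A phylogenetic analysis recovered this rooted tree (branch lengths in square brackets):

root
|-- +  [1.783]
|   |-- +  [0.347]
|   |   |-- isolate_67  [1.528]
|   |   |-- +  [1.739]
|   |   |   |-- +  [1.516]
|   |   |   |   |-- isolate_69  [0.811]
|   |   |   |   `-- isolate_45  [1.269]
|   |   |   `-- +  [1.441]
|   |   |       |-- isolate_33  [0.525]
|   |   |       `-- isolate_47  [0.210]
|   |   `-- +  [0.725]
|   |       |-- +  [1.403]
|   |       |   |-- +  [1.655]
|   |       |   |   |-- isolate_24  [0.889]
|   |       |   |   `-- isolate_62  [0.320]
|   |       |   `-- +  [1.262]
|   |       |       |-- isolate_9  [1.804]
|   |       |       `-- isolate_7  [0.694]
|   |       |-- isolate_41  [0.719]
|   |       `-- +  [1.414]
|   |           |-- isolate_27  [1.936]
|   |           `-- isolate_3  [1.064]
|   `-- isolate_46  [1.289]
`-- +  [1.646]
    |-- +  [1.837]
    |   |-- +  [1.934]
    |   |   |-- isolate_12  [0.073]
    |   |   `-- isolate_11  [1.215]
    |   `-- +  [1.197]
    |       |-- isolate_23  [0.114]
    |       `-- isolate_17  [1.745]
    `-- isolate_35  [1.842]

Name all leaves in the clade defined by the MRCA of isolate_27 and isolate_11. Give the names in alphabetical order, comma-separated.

Tracing isolate_27: it sits inside (isolate_27,isolate_3).
Tracing isolate_11: it sits inside (isolate_12,isolate_11).
The smallest clade enclosing both is the whole tree (their MRCA is the root), so the answer is all 18 tips in alphabetical order.

isolate_11, isolate_12, isolate_17, isolate_23, isolate_24, isolate_27, isolate_3, isolate_33, isolate_35, isolate_41, isolate_45, isolate_46, isolate_47, isolate_62, isolate_67, isolate_69, isolate_7, isolate_9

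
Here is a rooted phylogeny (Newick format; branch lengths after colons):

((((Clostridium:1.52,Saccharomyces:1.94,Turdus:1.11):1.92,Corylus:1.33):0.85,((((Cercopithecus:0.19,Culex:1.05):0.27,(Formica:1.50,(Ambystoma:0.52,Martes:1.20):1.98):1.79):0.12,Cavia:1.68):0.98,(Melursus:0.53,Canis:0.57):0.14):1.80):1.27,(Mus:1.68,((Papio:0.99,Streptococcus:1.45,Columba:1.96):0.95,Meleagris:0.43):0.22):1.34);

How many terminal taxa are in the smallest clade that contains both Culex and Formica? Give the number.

The MRCA of Culex and Formica is the node subtending ((Cercopithecus,Culex),(Formica,(Ambystoma,Martes))).
That clade contains 5 terminal taxa: Ambystoma, Cercopithecus, Culex, Formica, Martes.

5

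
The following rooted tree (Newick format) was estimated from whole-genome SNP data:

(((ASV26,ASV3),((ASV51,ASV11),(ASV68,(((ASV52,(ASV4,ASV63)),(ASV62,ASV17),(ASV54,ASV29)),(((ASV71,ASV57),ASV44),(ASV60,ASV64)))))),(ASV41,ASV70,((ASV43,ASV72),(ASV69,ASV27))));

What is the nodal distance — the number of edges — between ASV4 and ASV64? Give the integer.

The MRCA of ASV4 and ASV64 is the node subtending (((ASV52,(ASV4,ASV63)),(ASV62,ASV17),(ASV54,ASV29)),(((ASV71,ASV57),ASV44),(ASV60,ASV64))).
From ASV4 up to that node: 4 branches. From ASV64 up to the same node: 3 branches. Total: 4 + 3 = 7.

7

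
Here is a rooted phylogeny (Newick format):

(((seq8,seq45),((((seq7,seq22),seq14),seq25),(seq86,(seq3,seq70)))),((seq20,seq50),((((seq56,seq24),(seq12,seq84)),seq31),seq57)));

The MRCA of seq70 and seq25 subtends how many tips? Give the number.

7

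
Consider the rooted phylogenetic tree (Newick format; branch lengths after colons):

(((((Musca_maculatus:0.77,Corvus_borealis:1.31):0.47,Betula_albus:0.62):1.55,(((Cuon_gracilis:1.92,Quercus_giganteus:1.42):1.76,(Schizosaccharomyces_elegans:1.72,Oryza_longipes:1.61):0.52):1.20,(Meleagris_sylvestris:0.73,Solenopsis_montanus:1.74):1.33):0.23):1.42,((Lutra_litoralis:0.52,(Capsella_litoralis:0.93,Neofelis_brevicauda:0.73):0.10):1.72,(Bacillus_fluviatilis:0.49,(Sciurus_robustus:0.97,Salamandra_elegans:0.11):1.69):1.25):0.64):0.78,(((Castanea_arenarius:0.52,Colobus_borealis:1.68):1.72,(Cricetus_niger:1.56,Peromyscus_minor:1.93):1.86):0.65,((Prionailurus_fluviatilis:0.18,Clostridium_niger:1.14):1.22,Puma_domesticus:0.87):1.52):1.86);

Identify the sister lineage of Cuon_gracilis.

Quercus_giganteus

Cuon_gracilis attaches to the tree at the node subtending (Cuon_gracilis,Quercus_giganteus).
The other lineage descending from that same node — the sister group — is the single tip Quercus_giganteus.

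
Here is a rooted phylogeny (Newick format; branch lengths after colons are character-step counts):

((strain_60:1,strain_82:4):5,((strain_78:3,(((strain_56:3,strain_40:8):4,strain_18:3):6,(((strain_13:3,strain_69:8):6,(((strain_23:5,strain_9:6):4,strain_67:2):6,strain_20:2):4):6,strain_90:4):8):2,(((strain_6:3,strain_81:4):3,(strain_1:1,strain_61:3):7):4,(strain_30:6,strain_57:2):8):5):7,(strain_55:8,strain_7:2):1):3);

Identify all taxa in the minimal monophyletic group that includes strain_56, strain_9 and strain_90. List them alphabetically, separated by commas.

strain_13, strain_18, strain_20, strain_23, strain_40, strain_56, strain_67, strain_69, strain_9, strain_90

Tracing strain_56: it sits inside (strain_56,strain_40).
Tracing strain_9: it sits inside (strain_23,strain_9).
Tracing strain_90: it sits inside (((strain_13,strain_69),(((strain_23,strain_9),strain_67),strain_20)),strain_90).
The smallest clade enclosing all 3 is (((strain_56,strain_40),strain_18),(((strain_13,strain_69),(((strain_23,strain_9),strain_67),strain_20)),strain_90)); the answer is its 10 terminal taxa in alphabetical order.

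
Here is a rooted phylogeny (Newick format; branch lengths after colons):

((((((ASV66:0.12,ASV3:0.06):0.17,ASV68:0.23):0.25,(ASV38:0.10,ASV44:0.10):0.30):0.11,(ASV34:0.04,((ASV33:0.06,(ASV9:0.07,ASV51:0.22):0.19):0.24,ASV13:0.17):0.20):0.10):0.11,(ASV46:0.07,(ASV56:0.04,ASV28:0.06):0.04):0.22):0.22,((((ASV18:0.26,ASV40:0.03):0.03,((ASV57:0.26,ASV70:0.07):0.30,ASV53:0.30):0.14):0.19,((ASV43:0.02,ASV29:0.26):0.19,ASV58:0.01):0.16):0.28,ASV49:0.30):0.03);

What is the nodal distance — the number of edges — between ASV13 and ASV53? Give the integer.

The MRCA of ASV13 and ASV53 is the root of the tree.
From ASV13 up to that node: 5 branches. From ASV53 up to the same node: 5 branches. Total: 5 + 5 = 10.

10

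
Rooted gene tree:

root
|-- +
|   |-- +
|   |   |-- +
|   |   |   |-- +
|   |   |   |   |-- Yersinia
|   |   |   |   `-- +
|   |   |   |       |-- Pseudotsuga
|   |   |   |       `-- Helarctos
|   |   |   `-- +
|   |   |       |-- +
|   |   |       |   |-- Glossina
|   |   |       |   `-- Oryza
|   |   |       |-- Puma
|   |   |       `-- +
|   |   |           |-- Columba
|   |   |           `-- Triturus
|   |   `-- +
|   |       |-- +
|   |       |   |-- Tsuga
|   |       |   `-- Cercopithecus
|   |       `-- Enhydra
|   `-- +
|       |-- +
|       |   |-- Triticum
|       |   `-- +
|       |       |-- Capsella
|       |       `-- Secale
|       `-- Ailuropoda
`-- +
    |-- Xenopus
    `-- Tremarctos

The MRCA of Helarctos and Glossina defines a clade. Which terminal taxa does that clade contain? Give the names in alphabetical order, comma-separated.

Tracing Helarctos: it sits inside (Pseudotsuga,Helarctos).
Tracing Glossina: it sits inside (Glossina,Oryza).
The smallest clade enclosing both is ((Yersinia,(Pseudotsuga,Helarctos)),((Glossina,Oryza),Puma,(Columba,Triturus))); the answer is its 8 terminal taxa in alphabetical order.

Columba, Glossina, Helarctos, Oryza, Pseudotsuga, Puma, Triturus, Yersinia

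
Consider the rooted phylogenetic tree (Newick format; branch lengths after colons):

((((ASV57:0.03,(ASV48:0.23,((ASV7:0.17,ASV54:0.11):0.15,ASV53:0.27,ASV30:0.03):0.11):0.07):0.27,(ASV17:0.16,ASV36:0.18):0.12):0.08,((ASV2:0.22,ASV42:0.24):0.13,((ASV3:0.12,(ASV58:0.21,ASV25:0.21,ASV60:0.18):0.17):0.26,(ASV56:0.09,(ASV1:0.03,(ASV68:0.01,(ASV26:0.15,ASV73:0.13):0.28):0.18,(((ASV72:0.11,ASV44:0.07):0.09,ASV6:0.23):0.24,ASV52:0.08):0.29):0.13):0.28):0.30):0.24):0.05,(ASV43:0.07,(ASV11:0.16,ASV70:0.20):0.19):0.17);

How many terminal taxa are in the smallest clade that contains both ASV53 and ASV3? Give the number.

23

The MRCA of ASV53 and ASV3 is the node subtending (((ASV57,(ASV48,((ASV7,ASV54),ASV53,ASV30))),(ASV17,ASV36)),((ASV2,ASV42),((ASV3,(ASV58,ASV25,ASV60)),(ASV56,(ASV1,(ASV68,(ASV26,ASV73)),(((ASV72,ASV44),ASV6),ASV52)))))).
That clade contains 23 terminal taxa: ASV1, ASV17, ASV2, ASV25, ASV26, ASV3, ASV30, ASV36, ASV42, ASV44, ASV48, ASV52, ASV53, ASV54, ASV56, ASV57, ASV58, ASV6, ASV60, ASV68, ASV7, ASV72, ASV73.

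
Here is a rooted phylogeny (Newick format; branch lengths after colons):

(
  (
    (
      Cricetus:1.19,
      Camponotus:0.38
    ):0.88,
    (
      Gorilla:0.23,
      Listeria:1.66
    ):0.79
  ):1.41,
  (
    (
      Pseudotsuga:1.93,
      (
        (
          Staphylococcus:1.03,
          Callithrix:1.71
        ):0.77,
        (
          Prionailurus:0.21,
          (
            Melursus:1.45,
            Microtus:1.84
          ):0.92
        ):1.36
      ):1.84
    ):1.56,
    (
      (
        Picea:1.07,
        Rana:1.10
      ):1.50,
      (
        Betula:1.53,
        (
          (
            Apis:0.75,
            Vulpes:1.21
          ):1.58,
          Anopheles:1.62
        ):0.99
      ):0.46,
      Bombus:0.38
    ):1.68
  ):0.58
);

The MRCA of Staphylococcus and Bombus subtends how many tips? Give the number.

13

The MRCA of Staphylococcus and Bombus is the node subtending ((Pseudotsuga,((Staphylococcus,Callithrix),(Prionailurus,(Melursus,Microtus)))),((Picea,Rana),(Betula,((Apis,Vulpes),Anopheles)),Bombus)).
That clade contains 13 terminal taxa: Anopheles, Apis, Betula, Bombus, Callithrix, Melursus, Microtus, Picea, Prionailurus, Pseudotsuga, Rana, Staphylococcus, Vulpes.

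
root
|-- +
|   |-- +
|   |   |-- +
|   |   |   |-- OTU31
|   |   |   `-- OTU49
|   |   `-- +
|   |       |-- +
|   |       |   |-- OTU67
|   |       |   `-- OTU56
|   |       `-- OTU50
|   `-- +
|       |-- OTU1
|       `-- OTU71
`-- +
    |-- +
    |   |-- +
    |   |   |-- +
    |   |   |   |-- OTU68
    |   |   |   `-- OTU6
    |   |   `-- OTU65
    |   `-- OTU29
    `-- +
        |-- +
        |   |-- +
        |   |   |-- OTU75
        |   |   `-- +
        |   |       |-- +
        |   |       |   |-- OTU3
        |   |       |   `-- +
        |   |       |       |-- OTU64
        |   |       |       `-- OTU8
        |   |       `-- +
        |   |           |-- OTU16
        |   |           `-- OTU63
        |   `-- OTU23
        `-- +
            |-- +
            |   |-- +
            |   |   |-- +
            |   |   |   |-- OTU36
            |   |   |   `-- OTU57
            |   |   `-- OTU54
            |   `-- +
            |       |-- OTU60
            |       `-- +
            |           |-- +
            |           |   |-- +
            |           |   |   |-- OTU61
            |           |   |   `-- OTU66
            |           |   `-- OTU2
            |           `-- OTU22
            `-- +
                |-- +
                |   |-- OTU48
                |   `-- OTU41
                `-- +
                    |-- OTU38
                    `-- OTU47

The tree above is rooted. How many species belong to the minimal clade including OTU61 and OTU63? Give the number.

The MRCA of OTU61 and OTU63 is the node subtending (((OTU75,((OTU3,(OTU64,OTU8)),(OTU16,OTU63))),OTU23),((((OTU36,OTU57),OTU54),(OTU60,(((OTU61,OTU66),OTU2),OTU22))),((OTU48,OTU41),(OTU38,OTU47)))).
That clade contains 19 terminal taxa: OTU16, OTU2, OTU22, OTU23, OTU3, OTU36, OTU38, OTU41, OTU47, OTU48, OTU54, OTU57, OTU60, OTU61, OTU63, OTU64, OTU66, OTU75, OTU8.

19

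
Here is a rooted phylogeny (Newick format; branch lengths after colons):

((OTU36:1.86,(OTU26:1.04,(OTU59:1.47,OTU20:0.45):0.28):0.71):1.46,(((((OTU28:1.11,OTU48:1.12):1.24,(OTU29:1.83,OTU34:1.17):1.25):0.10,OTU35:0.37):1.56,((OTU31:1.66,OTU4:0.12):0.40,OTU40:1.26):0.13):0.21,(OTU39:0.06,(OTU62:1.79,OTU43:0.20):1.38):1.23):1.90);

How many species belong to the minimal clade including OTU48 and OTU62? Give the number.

The MRCA of OTU48 and OTU62 is the node subtending (((((OTU28,OTU48),(OTU29,OTU34)),OTU35),((OTU31,OTU4),OTU40)),(OTU39,(OTU62,OTU43))).
That clade contains 11 terminal taxa: OTU28, OTU29, OTU31, OTU34, OTU35, OTU39, OTU4, OTU40, OTU43, OTU48, OTU62.

11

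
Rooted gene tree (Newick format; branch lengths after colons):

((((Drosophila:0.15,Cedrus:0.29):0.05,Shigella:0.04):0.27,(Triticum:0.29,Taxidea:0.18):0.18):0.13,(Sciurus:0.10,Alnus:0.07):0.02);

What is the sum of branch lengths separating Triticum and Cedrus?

1.08

The path runs Triticum → … → MRCA → … → Cedrus; the MRCA is the node subtending (((Drosophila,Cedrus),Shigella),(Triticum,Taxidea)).
Branch lengths along that path: 0.29 + 0.18 + 0.27 + 0.05 + 0.29 = 1.08.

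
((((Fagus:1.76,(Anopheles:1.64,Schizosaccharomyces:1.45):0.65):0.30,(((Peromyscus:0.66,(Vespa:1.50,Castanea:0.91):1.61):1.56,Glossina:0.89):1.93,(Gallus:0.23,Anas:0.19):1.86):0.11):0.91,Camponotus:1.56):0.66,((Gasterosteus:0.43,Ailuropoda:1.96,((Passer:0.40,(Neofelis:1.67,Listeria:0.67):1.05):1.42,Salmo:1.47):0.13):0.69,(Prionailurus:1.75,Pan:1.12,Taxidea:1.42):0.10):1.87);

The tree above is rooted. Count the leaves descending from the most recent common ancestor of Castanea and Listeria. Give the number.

19

The MRCA of Castanea and Listeria is the root, so the clade is the entire tree.
That clade contains 19 terminal taxa: Ailuropoda, Anas, Anopheles, Camponotus, Castanea, Fagus, Gallus, Gasterosteus, Glossina, Listeria, Neofelis, Pan, Passer, Peromyscus, Prionailurus, Salmo, Schizosaccharomyces, Taxidea, Vespa.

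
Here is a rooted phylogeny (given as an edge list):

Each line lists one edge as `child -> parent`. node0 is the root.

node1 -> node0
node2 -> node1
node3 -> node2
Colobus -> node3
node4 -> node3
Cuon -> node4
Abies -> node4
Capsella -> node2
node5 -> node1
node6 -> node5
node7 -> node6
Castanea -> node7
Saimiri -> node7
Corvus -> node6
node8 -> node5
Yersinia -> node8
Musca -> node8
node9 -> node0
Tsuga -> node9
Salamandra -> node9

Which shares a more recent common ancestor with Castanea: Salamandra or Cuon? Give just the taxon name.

Cuon

The MRCA of Castanea and Cuon subtends (((Colobus,(Cuon,Abies)),Capsella),(((Castanea,Saimiri),Corvus),(Yersinia,Musca))) (9 taxa).
The MRCA of Castanea and Salamandra is the root, subtending the entire tree (11 taxa).
The first is nested inside the second, so Castanea shares a more recent common ancestor with Cuon.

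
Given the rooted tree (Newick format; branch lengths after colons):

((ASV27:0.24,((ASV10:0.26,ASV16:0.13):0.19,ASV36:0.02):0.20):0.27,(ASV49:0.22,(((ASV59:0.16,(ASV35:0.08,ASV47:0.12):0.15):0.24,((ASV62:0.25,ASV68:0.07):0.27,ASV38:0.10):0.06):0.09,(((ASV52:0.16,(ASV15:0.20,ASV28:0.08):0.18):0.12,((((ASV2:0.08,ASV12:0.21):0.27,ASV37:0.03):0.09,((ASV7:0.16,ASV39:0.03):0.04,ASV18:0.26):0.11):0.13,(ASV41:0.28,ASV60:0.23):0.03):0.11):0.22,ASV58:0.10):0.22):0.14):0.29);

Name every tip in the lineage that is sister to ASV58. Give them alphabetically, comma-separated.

ASV58 attaches to the tree at the node subtending (((ASV52,(ASV15,ASV28)),((((ASV2,ASV12),ASV37),((ASV7,ASV39),ASV18)),(ASV41,ASV60))),ASV58).
The other lineage descending from that same node — the sister group — is ((ASV52,(ASV15,ASV28)),((((ASV2,ASV12),ASV37),((ASV7,ASV39),ASV18)),(ASV41,ASV60))); its 11 tips in alphabetical order are the answer.

ASV12, ASV15, ASV18, ASV2, ASV28, ASV37, ASV39, ASV41, ASV52, ASV60, ASV7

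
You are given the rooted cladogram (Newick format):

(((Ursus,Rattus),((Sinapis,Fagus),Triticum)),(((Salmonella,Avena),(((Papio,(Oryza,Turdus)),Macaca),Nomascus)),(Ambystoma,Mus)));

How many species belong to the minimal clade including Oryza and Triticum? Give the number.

The MRCA of Oryza and Triticum is the root, so the clade is the entire tree.
That clade contains 14 terminal taxa: Ambystoma, Avena, Fagus, Macaca, Mus, Nomascus, Oryza, Papio, Rattus, Salmonella, Sinapis, Triticum, Turdus, Ursus.

14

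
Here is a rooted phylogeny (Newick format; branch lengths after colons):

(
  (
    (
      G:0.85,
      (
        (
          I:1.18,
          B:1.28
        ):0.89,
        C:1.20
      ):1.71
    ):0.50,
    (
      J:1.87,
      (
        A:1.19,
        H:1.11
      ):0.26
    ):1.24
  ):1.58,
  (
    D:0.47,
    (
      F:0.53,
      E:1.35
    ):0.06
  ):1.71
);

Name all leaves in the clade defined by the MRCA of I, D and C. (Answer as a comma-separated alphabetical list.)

Tracing I: it sits inside (I,B).
Tracing D: it sits inside (D,(F,E)).
Tracing C: it sits inside ((I,B),C).
The smallest clade enclosing all 3 is the whole tree (their MRCA is the root), so the answer is all 10 tips in alphabetical order.

A, B, C, D, E, F, G, H, I, J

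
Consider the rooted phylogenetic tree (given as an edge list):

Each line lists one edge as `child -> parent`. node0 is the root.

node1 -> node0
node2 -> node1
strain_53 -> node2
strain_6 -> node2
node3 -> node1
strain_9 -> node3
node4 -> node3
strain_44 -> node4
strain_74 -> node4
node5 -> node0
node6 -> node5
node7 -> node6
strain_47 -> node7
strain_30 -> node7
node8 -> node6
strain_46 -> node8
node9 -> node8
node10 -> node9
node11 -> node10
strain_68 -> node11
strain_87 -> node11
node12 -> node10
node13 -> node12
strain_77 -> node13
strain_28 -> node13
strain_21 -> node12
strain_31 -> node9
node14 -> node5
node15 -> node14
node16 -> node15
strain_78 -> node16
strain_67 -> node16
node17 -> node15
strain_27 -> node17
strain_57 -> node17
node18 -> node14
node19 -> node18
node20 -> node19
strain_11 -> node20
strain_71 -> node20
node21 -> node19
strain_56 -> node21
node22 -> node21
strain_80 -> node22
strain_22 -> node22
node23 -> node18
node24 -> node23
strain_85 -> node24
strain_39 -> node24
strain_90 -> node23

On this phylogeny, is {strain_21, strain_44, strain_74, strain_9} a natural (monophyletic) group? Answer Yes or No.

No

The MRCA of the listed taxa is the root, so the smallest clade containing them is the whole tree.
That clade also contains strain_11, strain_22, strain_27, strain_28, strain_30, strain_31, strain_39, strain_46, strain_47, strain_53, strain_56, strain_57, strain_6, strain_67, strain_68, strain_71, strain_77, strain_78, strain_80, strain_85, strain_87, strain_90, which are not in the proposed group, so the group is not monophyletic.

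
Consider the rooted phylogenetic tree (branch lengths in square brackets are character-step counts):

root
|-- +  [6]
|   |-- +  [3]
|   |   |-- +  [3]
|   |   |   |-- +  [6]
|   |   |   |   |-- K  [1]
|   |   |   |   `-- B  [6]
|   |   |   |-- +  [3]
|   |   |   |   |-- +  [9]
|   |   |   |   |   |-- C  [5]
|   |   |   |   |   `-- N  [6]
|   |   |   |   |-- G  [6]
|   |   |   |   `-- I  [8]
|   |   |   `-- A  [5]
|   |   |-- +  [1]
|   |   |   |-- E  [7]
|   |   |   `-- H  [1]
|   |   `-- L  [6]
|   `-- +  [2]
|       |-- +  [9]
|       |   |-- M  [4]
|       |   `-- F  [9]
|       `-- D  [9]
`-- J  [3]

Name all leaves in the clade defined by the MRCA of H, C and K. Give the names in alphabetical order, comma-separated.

Tracing H: it sits inside (E,H).
Tracing C: it sits inside (C,N).
Tracing K: it sits inside (K,B).
The smallest clade enclosing all 3 is (((K,B),((C,N),G,I),A),(E,H),L); the answer is its 10 terminal taxa in alphabetical order.

A, B, C, E, G, H, I, K, L, N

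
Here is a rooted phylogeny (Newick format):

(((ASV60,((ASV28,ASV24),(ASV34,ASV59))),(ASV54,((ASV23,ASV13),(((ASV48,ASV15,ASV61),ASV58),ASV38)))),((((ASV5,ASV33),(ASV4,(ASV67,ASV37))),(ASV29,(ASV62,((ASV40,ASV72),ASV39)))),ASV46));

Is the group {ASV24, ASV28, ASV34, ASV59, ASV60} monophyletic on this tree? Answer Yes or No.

Yes

The most recent common ancestor of these taxa subtends (ASV60,((ASV28,ASV24),(ASV34,ASV59))).
That clade has exactly 5 tips — every listed taxon and nothing else — so the group is monophyletic.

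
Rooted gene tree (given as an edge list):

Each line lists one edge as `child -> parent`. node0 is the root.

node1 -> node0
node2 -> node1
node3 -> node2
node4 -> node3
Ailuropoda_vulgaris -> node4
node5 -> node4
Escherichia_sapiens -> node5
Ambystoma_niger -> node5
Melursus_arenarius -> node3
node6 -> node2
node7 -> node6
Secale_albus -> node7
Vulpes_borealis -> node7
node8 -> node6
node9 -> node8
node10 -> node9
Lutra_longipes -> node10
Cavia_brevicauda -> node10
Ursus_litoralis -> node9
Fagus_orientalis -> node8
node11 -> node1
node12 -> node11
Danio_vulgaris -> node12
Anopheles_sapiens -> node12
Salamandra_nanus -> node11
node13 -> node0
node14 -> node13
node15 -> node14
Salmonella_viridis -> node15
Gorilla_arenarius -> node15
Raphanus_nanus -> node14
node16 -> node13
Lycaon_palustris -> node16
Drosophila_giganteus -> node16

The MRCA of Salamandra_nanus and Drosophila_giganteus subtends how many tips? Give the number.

The MRCA of Salamandra_nanus and Drosophila_giganteus is the root, so the clade is the entire tree.
That clade contains 18 terminal taxa: Ailuropoda_vulgaris, Ambystoma_niger, Anopheles_sapiens, Cavia_brevicauda, Danio_vulgaris, Drosophila_giganteus, Escherichia_sapiens, Fagus_orientalis, Gorilla_arenarius, Lutra_longipes, Lycaon_palustris, Melursus_arenarius, Raphanus_nanus, Salamandra_nanus, Salmonella_viridis, Secale_albus, Ursus_litoralis, Vulpes_borealis.

18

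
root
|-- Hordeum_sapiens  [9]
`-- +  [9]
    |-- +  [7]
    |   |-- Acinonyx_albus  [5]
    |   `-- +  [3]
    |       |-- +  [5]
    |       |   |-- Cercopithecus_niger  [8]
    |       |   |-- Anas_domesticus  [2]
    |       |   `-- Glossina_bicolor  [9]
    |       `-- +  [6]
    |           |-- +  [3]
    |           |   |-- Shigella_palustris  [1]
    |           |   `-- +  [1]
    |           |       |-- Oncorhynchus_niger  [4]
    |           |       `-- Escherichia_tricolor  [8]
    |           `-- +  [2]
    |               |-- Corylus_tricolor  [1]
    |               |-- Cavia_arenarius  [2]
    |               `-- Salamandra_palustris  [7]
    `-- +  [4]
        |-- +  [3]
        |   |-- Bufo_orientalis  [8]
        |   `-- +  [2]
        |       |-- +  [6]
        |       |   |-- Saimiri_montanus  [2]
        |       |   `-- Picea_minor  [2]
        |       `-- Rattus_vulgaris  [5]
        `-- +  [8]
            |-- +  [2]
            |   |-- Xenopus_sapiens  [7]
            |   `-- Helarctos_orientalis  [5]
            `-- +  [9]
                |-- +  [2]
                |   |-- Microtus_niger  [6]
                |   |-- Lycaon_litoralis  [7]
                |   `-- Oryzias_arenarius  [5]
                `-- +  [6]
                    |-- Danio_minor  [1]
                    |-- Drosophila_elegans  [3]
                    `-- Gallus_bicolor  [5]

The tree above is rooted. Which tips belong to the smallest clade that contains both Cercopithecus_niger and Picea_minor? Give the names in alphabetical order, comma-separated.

Tracing Cercopithecus_niger: it sits inside (Cercopithecus_niger,Anas_domesticus,Glossina_bicolor).
Tracing Picea_minor: it sits inside (Saimiri_montanus,Picea_minor).
The smallest clade enclosing both is ((Acinonyx_albus,((Cercopithecus_niger,Anas_domesticus,Glossina_bicolor),((Shigella_palustris,(Oncorhynchus_niger,Escherichia_tricolor)),(Corylus_tricolor,Cavia_arenarius,Salamandra_palustris)))),((Bufo_orientalis,((Saimiri_montanus,Picea_minor),Rattus_vulgaris)),((Xenopus_sapiens,Helarctos_orientalis),((Microtus_niger,Lycaon_litoralis,Oryzias_arenarius),(Danio_minor,Drosophila_elegans,Gallus_bicolor))))); the answer is its 22 terminal taxa in alphabetical order.

Acinonyx_albus, Anas_domesticus, Bufo_orientalis, Cavia_arenarius, Cercopithecus_niger, Corylus_tricolor, Danio_minor, Drosophila_elegans, Escherichia_tricolor, Gallus_bicolor, Glossina_bicolor, Helarctos_orientalis, Lycaon_litoralis, Microtus_niger, Oncorhynchus_niger, Oryzias_arenarius, Picea_minor, Rattus_vulgaris, Saimiri_montanus, Salamandra_palustris, Shigella_palustris, Xenopus_sapiens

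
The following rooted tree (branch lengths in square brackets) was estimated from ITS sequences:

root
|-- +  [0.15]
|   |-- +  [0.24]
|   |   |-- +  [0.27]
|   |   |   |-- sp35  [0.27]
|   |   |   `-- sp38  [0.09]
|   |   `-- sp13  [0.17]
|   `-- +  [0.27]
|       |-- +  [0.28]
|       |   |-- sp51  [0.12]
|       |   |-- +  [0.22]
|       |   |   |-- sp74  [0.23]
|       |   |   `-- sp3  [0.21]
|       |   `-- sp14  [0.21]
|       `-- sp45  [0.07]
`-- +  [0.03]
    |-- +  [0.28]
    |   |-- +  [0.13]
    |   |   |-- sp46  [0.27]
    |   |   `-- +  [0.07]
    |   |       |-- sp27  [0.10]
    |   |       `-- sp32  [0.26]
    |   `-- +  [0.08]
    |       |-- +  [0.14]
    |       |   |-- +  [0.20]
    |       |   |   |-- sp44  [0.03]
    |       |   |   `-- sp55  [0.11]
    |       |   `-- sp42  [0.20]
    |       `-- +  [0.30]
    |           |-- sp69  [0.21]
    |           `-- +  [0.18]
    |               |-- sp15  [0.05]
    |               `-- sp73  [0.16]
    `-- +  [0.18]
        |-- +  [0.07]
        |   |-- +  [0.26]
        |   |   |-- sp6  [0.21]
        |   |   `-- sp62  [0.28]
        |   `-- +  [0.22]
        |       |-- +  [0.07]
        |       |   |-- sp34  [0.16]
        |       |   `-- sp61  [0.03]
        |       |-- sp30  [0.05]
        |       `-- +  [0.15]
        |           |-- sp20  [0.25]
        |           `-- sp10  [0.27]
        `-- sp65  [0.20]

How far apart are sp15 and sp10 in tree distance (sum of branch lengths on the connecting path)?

The path runs sp15 → … → MRCA → … → sp10; the MRCA is the node subtending (((sp46,(sp27,sp32)),(((sp44,sp55),sp42),(sp69,(sp15,sp73)))),(((sp6,sp62),((sp34,sp61),sp30,(sp20,sp10))),sp65)).
Branch lengths along that path: 0.05 + 0.18 + 0.30 + 0.08 + 0.28 + 0.18 + 0.07 + 0.22 + 0.15 + 0.27 = 1.78.

1.78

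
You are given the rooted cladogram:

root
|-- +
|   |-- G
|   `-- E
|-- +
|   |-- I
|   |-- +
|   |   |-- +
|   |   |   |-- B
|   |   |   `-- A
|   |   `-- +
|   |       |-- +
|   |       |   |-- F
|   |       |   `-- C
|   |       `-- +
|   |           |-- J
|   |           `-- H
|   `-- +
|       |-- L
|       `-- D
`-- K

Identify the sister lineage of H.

J

H attaches to the tree at the node subtending (J,H).
The other lineage descending from that same node — the sister group — is the single tip J.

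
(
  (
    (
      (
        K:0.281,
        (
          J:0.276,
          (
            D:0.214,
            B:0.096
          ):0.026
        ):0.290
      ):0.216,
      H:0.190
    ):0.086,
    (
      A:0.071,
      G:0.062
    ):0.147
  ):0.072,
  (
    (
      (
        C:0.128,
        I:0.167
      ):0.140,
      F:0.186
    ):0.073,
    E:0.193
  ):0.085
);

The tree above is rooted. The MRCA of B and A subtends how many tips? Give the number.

7

The MRCA of B and A is the node subtending (((K,(J,(D,B))),H),(A,G)).
That clade contains 7 terminal taxa: A, B, D, G, H, J, K.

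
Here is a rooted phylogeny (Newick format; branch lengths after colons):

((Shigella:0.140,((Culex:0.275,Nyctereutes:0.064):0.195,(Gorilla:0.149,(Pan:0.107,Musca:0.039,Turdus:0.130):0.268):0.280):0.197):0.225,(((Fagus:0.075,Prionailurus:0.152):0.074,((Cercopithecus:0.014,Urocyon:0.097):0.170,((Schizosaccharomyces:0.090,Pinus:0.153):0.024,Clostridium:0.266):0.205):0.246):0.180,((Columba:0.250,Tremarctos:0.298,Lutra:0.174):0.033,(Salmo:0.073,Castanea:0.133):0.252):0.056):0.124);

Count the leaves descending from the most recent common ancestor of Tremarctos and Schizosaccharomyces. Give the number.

The MRCA of Tremarctos and Schizosaccharomyces is the node subtending (((Fagus,Prionailurus),((Cercopithecus,Urocyon),((Schizosaccharomyces,Pinus),Clostridium))),((Columba,Tremarctos,Lutra),(Salmo,Castanea))).
That clade contains 12 terminal taxa: Castanea, Cercopithecus, Clostridium, Columba, Fagus, Lutra, Pinus, Prionailurus, Salmo, Schizosaccharomyces, Tremarctos, Urocyon.

12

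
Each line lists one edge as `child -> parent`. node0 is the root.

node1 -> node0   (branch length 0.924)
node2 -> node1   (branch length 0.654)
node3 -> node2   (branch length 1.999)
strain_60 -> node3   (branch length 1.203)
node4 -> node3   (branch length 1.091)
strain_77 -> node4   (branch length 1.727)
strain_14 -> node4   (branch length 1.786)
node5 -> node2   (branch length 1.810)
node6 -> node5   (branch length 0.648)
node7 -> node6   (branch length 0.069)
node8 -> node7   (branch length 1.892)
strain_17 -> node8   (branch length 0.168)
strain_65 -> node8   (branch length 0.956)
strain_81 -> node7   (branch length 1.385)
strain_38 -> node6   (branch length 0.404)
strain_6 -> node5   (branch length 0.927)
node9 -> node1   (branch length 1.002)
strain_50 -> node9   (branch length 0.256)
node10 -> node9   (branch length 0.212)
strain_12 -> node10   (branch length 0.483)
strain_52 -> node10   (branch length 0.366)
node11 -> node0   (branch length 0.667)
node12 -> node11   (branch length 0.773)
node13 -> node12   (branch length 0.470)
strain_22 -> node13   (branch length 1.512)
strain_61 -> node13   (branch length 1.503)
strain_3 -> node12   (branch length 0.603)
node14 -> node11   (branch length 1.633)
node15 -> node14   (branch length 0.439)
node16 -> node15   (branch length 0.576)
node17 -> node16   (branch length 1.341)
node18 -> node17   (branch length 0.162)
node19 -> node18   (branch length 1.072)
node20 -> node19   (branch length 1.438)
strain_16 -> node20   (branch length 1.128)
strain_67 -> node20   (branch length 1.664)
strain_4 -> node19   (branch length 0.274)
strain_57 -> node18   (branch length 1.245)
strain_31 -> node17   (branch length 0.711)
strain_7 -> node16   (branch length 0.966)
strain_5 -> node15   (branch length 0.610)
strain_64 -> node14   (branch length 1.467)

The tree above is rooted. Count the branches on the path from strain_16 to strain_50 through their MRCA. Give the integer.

The MRCA of strain_16 and strain_50 is the root of the tree.
From strain_16 up to that node: 9 branches. From strain_50 up to the same node: 3 branches. Total: 9 + 3 = 12.

12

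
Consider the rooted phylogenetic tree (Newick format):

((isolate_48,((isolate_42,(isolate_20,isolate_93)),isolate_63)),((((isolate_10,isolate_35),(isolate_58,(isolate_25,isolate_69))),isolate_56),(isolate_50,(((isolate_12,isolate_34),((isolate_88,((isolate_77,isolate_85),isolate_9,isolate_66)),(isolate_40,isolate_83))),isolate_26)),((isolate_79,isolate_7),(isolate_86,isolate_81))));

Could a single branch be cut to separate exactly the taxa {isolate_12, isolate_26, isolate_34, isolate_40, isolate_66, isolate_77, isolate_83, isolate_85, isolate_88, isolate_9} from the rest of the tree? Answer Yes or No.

Yes

The most recent common ancestor of these taxa subtends (((isolate_12,isolate_34),((isolate_88,((isolate_77,isolate_85),isolate_9,isolate_66)),(isolate_40,isolate_83))),isolate_26).
That clade has exactly 10 tips — every listed taxon and nothing else — so the group is monophyletic.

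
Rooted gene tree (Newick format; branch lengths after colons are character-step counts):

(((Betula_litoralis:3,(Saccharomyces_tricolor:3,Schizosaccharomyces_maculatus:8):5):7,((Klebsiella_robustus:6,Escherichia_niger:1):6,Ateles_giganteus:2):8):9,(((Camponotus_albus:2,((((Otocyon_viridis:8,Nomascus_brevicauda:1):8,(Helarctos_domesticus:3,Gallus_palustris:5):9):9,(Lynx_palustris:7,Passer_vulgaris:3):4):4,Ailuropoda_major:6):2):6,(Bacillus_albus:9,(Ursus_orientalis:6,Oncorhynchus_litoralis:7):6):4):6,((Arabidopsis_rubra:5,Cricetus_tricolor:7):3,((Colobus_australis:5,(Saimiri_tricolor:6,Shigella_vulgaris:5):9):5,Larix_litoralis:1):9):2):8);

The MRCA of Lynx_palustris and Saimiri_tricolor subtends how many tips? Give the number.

The MRCA of Lynx_palustris and Saimiri_tricolor is the node subtending (((Camponotus_albus,((((Otocyon_viridis,Nomascus_brevicauda),(Helarctos_domesticus,Gallus_palustris)),(Lynx_palustris,Passer_vulgaris)),Ailuropoda_major)),(Bacillus_albus,(Ursus_orientalis,Oncorhynchus_litoralis))),((Arabidopsis_rubra,Cricetus_tricolor),((Colobus_australis,(Saimiri_tricolor,Shigella_vulgaris)),Larix_litoralis))).
That clade contains 17 terminal taxa: Ailuropoda_major, Arabidopsis_rubra, Bacillus_albus, Camponotus_albus, Colobus_australis, Cricetus_tricolor, Gallus_palustris, Helarctos_domesticus, Larix_litoralis, Lynx_palustris, Nomascus_brevicauda, Oncorhynchus_litoralis, Otocyon_viridis, Passer_vulgaris, Saimiri_tricolor, Shigella_vulgaris, Ursus_orientalis.

17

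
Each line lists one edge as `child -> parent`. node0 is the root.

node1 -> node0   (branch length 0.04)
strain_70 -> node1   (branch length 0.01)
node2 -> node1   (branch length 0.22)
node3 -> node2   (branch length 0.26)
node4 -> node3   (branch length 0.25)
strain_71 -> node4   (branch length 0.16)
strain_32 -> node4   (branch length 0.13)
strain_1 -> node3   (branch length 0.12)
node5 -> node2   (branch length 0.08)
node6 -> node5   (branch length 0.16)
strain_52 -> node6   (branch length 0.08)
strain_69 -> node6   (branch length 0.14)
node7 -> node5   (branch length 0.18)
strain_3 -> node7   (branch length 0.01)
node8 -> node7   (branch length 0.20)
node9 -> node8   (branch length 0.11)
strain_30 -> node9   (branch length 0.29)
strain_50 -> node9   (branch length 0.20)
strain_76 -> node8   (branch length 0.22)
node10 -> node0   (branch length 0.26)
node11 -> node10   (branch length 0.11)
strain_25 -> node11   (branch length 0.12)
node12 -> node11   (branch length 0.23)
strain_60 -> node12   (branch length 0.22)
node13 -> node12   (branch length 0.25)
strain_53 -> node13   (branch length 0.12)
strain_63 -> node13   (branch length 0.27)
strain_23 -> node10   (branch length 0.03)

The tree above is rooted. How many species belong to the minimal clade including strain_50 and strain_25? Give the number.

The MRCA of strain_50 and strain_25 is the root, so the clade is the entire tree.
That clade contains 15 terminal taxa: strain_1, strain_23, strain_25, strain_3, strain_30, strain_32, strain_50, strain_52, strain_53, strain_60, strain_63, strain_69, strain_70, strain_71, strain_76.

15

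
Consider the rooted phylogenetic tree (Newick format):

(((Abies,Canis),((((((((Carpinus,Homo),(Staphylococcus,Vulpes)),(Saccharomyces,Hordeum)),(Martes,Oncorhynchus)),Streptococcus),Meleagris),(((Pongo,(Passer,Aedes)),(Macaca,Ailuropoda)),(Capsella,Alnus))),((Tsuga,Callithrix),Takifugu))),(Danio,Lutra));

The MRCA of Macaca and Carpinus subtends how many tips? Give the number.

The MRCA of Macaca and Carpinus is the node subtending (((((((Carpinus,Homo),(Staphylococcus,Vulpes)),(Saccharomyces,Hordeum)),(Martes,Oncorhynchus)),Streptococcus),Meleagris),(((Pongo,(Passer,Aedes)),(Macaca,Ailuropoda)),(Capsella,Alnus))).
That clade contains 17 terminal taxa: Aedes, Ailuropoda, Alnus, Capsella, Carpinus, Homo, Hordeum, Macaca, Martes, Meleagris, Oncorhynchus, Passer, Pongo, Saccharomyces, Staphylococcus, Streptococcus, Vulpes.

17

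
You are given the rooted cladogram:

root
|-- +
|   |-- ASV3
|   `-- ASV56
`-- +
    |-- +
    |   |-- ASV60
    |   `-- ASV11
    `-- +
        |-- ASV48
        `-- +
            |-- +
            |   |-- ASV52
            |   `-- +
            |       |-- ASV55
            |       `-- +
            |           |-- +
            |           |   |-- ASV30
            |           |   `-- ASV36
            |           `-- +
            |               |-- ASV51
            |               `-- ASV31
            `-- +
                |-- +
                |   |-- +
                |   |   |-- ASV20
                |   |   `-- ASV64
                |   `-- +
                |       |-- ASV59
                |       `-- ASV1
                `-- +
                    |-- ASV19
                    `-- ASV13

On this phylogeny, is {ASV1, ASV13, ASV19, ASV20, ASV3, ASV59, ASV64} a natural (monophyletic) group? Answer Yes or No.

The MRCA of the listed taxa is the root, so the smallest clade containing them is the whole tree.
That clade also contains ASV11, ASV30, ASV31, ASV36, ASV48, ASV51, ASV52, ASV55, ASV56, ASV60, which are not in the proposed group, so the group is not monophyletic.

No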